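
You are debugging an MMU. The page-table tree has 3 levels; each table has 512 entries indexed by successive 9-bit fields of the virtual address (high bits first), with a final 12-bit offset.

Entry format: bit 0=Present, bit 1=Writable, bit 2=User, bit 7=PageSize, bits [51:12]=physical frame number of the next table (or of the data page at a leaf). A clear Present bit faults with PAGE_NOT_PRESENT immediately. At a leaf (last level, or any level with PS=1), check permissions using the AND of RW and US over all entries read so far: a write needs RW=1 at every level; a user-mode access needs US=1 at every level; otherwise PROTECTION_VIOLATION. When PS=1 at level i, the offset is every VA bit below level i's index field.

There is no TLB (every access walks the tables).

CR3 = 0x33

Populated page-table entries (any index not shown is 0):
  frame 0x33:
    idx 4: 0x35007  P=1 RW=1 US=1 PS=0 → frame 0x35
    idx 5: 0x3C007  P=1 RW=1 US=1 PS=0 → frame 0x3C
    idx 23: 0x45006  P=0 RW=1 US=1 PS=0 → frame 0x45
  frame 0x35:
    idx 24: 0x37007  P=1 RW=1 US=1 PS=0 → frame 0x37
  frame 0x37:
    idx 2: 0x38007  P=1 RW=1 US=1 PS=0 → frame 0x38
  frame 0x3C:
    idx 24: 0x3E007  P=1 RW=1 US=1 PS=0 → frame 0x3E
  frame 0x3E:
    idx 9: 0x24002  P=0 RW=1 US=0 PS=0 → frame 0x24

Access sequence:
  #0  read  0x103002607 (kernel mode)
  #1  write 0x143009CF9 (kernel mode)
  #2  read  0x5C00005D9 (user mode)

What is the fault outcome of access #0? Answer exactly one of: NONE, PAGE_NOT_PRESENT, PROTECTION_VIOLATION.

Per-access translation:
#0 VA=0x103002607 (r,kernel):
  lvl0: tbl 0x33, slot 4 ⇒ 0x35007 (P1/RW1/US1/PS0)
  lvl1: tbl 0x35, slot 24 ⇒ 0x37007 (P1/RW1/US1/PS0)
  lvl2: tbl 0x37, slot 2 ⇒ 0x38007 (P1/RW1/US1/PS0)
  → PA=0x38607  (3 entries read)
#1 VA=0x143009CF9 (w,kernel):
  lvl0: tbl 0x33, slot 5 ⇒ 0x3C007 (P1/RW1/US1/PS0)
  lvl1: tbl 0x3C, slot 24 ⇒ 0x3E007 (P1/RW1/US1/PS0)
  lvl2: tbl 0x3E, slot 9 ⇒ 0x24002 (P0/RW1/US0/PS0)
  ⇒ fault: PAGE_NOT_PRESENT  — 3 lookups
#2 VA=0x5C00005D9 (r,user):
  lvl0: tbl 0x33, slot 23 ⇒ 0x45006 (P0/RW1/US1/PS0)
  ⇒ fault: PAGE_NOT_PRESENT  — 1 lookups

Access #0 fault: NONE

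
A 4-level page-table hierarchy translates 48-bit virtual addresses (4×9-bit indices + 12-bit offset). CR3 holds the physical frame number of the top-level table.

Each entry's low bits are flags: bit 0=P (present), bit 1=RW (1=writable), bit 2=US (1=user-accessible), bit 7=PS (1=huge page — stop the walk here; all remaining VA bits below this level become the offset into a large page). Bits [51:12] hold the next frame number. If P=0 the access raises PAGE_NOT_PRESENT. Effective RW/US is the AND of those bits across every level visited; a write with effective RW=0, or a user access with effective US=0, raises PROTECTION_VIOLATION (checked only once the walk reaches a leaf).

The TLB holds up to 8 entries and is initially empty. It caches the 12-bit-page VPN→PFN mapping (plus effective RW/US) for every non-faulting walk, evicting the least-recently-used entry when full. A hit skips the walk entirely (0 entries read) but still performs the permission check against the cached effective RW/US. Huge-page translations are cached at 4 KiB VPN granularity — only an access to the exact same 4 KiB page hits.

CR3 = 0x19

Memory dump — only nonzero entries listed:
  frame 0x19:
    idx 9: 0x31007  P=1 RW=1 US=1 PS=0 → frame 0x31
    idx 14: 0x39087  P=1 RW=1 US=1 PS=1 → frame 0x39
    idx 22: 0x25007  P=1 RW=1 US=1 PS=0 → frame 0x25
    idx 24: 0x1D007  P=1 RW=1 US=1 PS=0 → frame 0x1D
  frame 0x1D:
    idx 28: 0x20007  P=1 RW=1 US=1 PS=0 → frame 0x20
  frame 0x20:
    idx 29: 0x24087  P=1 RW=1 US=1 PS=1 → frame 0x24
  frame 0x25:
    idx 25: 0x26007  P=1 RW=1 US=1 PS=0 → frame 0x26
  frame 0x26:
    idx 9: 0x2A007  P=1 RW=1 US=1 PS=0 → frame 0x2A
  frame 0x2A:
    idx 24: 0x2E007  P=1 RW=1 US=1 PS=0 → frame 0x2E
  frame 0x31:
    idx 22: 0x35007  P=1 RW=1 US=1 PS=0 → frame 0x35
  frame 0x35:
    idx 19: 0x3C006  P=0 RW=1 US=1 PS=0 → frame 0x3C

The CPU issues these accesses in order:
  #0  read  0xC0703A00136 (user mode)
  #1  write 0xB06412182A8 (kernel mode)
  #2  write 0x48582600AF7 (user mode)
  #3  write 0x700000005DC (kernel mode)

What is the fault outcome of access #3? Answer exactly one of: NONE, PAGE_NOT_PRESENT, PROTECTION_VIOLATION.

Walk each access:
#0 VA=0xC0703A00136 (r,user):
  lvl0: tbl 0x19, slot 24 ⇒ 0x1D007 (P1/RW1/US1/PS0)
  lvl1: tbl 0x1D, slot 28 ⇒ 0x20007 (P1/RW1/US1/PS0)
  lvl2: tbl 0x20, slot 29 ⇒ 0x24087 (P1/RW1/US1/PS1)
  ✓ 0x24136 (huge @L2)  — 3 lookups
#1 VA=0xB06412182A8 (w,kernel):
  lvl0: tbl 0x19, slot 22 ⇒ 0x25007 (P1/RW1/US1/PS0)
  lvl1: tbl 0x25, slot 25 ⇒ 0x26007 (P1/RW1/US1/PS0)
  lvl2: tbl 0x26, slot 9 ⇒ 0x2A007 (P1/RW1/US1/PS0)
  lvl3: tbl 0x2A, slot 24 ⇒ 0x2E007 (P1/RW1/US1/PS0)
  ✓ 0x2E2A8  — 4 lookups
#2 VA=0x48582600AF7 (w,user):
  lvl0: tbl 0x19, slot 9 ⇒ 0x31007 (P1/RW1/US1/PS0)
  lvl1: tbl 0x31, slot 22 ⇒ 0x35007 (P1/RW1/US1/PS0)
  lvl2: tbl 0x35, slot 19 ⇒ 0x3C006 (P0/RW1/US1/PS0)
  → PAGE_NOT_PRESENT  (3 entries read)
#3 VA=0x700000005DC (w,kernel):
  lvl0: tbl 0x19, slot 14 ⇒ 0x39087 (P1/RW1/US1/PS1)
  ✓ 0x395DC (huge @L0)  — 1 lookups

Access #3 fault: NONE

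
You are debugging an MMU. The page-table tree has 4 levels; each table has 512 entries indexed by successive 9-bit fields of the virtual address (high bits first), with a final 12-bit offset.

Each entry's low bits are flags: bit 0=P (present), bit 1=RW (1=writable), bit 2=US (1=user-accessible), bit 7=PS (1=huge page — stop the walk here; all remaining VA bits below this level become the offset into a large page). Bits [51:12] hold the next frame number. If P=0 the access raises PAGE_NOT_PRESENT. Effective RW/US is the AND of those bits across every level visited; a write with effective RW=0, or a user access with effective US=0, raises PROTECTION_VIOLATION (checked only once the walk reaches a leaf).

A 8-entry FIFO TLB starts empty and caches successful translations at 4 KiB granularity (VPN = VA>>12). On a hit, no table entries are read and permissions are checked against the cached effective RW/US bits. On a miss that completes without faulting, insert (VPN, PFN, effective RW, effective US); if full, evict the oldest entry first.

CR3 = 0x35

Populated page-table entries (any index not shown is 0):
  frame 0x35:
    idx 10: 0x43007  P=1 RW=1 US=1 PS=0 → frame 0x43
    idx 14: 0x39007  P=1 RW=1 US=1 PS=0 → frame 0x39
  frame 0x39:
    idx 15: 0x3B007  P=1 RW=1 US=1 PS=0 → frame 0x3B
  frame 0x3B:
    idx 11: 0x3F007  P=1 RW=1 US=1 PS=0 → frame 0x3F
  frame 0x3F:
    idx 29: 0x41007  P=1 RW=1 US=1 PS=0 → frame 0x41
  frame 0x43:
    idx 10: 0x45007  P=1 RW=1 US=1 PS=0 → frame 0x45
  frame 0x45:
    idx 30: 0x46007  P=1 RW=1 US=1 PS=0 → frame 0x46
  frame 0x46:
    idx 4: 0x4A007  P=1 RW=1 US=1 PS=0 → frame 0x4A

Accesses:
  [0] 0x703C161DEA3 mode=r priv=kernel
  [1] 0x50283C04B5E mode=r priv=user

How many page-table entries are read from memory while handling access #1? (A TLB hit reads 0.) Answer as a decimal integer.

Walk each access:
#0 VA=0x703C161DEA3 (r,kernel):
  [0] read 0x35 idx=14: raw=0x39007 flags P=1 W=1 U=1 S=0
  [1] read 0x39 idx=15: raw=0x3B007 flags P=1 W=1 U=1 S=0
  [2] read 0x3B idx=11: raw=0x3F007 flags P=1 W=1 U=1 S=0
  [3] read 0x3F idx=29: raw=0x41007 flags P=1 W=1 U=1 S=0
  → PA=0x41EA3  (4 entries read)
#1 VA=0x50283C04B5E (r,user):
  [0] read 0x35 idx=10: raw=0x43007 flags P=1 W=1 U=1 S=0
  [1] read 0x43 idx=10: raw=0x45007 flags P=1 W=1 U=1 S=0
  [2] read 0x45 idx=30: raw=0x46007 flags P=1 W=1 U=1 S=0
  [3] read 0x46 idx=4: raw=0x4A007 flags P=1 W=1 U=1 S=0
  → PA=0x4AB5E  (4 entries read)

Entries read for #1: 4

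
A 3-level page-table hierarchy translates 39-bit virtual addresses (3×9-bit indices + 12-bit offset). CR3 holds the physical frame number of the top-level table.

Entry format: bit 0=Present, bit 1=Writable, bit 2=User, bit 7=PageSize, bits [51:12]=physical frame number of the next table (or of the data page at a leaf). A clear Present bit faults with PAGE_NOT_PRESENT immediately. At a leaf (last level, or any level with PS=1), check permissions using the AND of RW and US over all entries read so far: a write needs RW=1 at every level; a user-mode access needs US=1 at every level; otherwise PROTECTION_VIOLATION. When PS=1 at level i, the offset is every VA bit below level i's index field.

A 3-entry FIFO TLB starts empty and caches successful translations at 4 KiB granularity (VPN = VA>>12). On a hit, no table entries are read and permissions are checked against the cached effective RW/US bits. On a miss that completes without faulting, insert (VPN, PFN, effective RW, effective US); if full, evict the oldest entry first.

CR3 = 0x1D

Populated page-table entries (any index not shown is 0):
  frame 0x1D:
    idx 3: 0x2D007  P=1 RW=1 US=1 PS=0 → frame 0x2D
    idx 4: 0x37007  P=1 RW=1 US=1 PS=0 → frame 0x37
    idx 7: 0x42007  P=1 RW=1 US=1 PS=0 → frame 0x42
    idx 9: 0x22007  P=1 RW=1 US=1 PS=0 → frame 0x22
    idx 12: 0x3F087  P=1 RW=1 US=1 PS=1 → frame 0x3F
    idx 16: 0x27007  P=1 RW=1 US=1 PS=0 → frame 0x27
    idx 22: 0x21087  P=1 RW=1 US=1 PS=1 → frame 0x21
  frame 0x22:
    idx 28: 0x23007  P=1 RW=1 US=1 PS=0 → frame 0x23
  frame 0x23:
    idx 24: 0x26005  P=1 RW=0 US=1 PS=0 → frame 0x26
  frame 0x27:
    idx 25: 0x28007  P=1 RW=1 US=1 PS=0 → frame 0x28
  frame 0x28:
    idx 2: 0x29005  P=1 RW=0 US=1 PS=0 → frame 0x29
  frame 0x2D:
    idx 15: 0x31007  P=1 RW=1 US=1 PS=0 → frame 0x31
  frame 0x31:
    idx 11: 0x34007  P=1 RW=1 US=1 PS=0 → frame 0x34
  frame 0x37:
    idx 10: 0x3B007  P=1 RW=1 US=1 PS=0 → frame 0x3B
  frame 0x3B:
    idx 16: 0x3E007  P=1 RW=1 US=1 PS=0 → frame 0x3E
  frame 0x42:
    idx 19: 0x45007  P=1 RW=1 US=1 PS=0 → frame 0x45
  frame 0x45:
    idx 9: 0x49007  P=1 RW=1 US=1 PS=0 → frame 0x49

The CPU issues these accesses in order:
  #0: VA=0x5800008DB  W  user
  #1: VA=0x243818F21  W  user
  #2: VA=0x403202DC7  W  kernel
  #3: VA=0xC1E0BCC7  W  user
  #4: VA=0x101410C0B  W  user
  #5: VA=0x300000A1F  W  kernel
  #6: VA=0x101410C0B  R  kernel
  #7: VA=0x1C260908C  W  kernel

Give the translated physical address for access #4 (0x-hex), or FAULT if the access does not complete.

Trace:
#0 VA=0x5800008DB (w,user):
  L0: frame=0x1D idx=22 entry=0x21087 [P=1 RW=1 US=1 PS=1]
  ✓ 0x218DB (huge @L0)  — 1 lookups
#1 VA=0x243818F21 (w,user):
  L0: frame=0x1D idx=9 entry=0x22007 [P=1 RW=1 US=1 PS=0]
  L1: frame=0x22 idx=28 entry=0x23007 [P=1 RW=1 US=1 PS=0]
  L2: frame=0x23 idx=24 entry=0x26005 [P=1 RW=0 US=1 PS=0]
  ✗ PROTECTION_VIOLATION  [3 reads]
#2 VA=0x403202DC7 (w,kernel):
  L0: frame=0x1D idx=16 entry=0x27007 [P=1 RW=1 US=1 PS=0]
  L1: frame=0x27 idx=25 entry=0x28007 [P=1 RW=1 US=1 PS=0]
  L2: frame=0x28 idx=2 entry=0x29005 [P=1 RW=0 US=1 PS=0]
  ✗ PROTECTION_VIOLATION  [3 reads]
#3 VA=0xC1E0BCC7 (w,user):
  L0: frame=0x1D idx=3 entry=0x2D007 [P=1 RW=1 US=1 PS=0]
  L1: frame=0x2D idx=15 entry=0x31007 [P=1 RW=1 US=1 PS=0]
  L2: frame=0x31 idx=11 entry=0x34007 [P=1 RW=1 US=1 PS=0]
  ✓ 0x34CC7  — 3 lookups
#4 VA=0x101410C0B (w,user):
  L0: frame=0x1D idx=4 entry=0x37007 [P=1 RW=1 US=1 PS=0]
  L1: frame=0x37 idx=10 entry=0x3B007 [P=1 RW=1 US=1 PS=0]
  L2: frame=0x3B idx=16 entry=0x3E007 [P=1 RW=1 US=1 PS=0]
  ✓ 0x3EC0B  — 3 lookups
#5 VA=0x300000A1F (w,kernel):
  L0: frame=0x1D idx=12 entry=0x3F087 [P=1 RW=1 US=1 PS=1]
  ✓ 0x3FA1F (huge @L0)  — 1 lookups
#6 VA=0x101410C0B (r,kernel):
  TLB hit vpn=0x101410 → PA=0x3EC0B
#7 VA=0x1C260908C (w,kernel):
  L0: frame=0x1D idx=7 entry=0x42007 [P=1 RW=1 US=1 PS=0]
  L1: frame=0x42 idx=19 entry=0x45007 [P=1 RW=1 US=1 PS=0]
  L2: frame=0x45 idx=9 entry=0x49007 [P=1 RW=1 US=1 PS=0]
  ✓ 0x4908C  — 3 lookups

Access #4 PA: 0x3EC0B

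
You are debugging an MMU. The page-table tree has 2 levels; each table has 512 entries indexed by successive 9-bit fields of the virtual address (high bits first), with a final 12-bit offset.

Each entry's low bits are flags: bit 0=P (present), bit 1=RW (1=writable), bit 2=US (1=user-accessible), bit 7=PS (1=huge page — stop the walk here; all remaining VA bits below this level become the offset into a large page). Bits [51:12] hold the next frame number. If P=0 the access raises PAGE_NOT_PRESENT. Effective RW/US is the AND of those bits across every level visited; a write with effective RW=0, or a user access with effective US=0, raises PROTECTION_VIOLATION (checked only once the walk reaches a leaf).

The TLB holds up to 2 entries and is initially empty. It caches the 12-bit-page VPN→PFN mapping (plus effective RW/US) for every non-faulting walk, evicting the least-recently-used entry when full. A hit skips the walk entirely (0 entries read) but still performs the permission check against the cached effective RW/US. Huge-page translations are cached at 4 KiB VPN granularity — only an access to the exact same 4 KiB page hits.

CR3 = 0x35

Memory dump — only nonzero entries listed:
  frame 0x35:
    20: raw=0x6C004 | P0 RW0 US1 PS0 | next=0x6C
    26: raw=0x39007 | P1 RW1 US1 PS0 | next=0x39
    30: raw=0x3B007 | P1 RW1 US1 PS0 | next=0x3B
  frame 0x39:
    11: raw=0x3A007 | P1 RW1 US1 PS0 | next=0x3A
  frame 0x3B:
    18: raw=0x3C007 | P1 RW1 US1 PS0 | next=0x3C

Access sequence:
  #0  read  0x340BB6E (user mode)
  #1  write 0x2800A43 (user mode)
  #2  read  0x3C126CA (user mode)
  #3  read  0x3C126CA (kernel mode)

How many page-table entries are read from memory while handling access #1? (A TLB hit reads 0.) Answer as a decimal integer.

Trace:
#0 VA=0x340BB6E (r,user):
  L0 @0x35[26] → 0x39007  P=1,RW=1,US=1,PS=0
  L1 @0x39[11] → 0x3A007  P=1,RW=1,US=1,PS=0
  ⇒ phys 0x3AB6E  [2 reads]
#1 VA=0x2800A43 (w,user):
  L0 @0x35[20] → 0x6C004  P=0,RW=0,US=1,PS=0
  ✗ PAGE_NOT_PRESENT  [1 reads]
#2 VA=0x3C126CA (r,user):
  L0 @0x35[30] → 0x3B007  P=1,RW=1,US=1,PS=0
  L1 @0x3B[18] → 0x3C007  P=1,RW=1,US=1,PS=0
  ⇒ phys 0x3C6CA  [2 reads]
#3 VA=0x3C126CA (r,kernel):
  TLB hit vpn=0x3C12 → PA=0x3C6CA

Entries read for #1: 1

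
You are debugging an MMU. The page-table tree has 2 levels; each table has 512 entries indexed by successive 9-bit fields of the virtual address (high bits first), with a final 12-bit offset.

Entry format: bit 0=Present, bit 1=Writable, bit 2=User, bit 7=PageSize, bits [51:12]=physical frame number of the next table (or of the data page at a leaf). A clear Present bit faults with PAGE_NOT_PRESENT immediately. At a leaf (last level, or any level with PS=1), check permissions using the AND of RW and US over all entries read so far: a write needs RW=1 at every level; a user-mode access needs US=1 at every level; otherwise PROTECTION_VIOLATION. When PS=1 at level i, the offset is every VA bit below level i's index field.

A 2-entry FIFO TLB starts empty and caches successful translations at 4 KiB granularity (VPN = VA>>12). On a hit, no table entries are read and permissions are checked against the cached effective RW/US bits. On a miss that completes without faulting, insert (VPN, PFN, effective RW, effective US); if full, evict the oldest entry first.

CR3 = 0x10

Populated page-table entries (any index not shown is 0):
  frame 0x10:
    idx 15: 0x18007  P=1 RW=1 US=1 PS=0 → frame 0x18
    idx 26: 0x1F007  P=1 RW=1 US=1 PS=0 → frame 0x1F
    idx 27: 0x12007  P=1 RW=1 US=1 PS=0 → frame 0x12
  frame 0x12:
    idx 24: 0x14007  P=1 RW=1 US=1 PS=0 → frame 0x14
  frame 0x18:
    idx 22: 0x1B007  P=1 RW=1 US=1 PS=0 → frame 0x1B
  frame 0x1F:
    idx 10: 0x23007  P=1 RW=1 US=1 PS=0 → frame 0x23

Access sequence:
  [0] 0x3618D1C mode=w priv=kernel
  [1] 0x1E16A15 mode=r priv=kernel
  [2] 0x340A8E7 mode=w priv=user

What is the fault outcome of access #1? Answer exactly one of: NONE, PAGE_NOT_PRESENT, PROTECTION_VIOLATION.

Trace:
#0 VA=0x3618D1C (w,kernel):
  lvl0: tbl 0x10, slot 27 ⇒ 0x12007 (P1/RW1/US1/PS0)
  lvl1: tbl 0x12, slot 24 ⇒ 0x14007 (P1/RW1/US1/PS0)
  ⇒ phys 0x14D1C  [2 reads]
#1 VA=0x1E16A15 (r,kernel):
  lvl0: tbl 0x10, slot 15 ⇒ 0x18007 (P1/RW1/US1/PS0)
  lvl1: tbl 0x18, slot 22 ⇒ 0x1B007 (P1/RW1/US1/PS0)
  ⇒ phys 0x1BA15  [2 reads]
#2 VA=0x340A8E7 (w,user):
  lvl0: tbl 0x10, slot 26 ⇒ 0x1F007 (P1/RW1/US1/PS0)
  lvl1: tbl 0x1F, slot 10 ⇒ 0x23007 (P1/RW1/US1/PS0)
  ⇒ phys 0x238E7  [2 reads]

Access #1 fault: NONE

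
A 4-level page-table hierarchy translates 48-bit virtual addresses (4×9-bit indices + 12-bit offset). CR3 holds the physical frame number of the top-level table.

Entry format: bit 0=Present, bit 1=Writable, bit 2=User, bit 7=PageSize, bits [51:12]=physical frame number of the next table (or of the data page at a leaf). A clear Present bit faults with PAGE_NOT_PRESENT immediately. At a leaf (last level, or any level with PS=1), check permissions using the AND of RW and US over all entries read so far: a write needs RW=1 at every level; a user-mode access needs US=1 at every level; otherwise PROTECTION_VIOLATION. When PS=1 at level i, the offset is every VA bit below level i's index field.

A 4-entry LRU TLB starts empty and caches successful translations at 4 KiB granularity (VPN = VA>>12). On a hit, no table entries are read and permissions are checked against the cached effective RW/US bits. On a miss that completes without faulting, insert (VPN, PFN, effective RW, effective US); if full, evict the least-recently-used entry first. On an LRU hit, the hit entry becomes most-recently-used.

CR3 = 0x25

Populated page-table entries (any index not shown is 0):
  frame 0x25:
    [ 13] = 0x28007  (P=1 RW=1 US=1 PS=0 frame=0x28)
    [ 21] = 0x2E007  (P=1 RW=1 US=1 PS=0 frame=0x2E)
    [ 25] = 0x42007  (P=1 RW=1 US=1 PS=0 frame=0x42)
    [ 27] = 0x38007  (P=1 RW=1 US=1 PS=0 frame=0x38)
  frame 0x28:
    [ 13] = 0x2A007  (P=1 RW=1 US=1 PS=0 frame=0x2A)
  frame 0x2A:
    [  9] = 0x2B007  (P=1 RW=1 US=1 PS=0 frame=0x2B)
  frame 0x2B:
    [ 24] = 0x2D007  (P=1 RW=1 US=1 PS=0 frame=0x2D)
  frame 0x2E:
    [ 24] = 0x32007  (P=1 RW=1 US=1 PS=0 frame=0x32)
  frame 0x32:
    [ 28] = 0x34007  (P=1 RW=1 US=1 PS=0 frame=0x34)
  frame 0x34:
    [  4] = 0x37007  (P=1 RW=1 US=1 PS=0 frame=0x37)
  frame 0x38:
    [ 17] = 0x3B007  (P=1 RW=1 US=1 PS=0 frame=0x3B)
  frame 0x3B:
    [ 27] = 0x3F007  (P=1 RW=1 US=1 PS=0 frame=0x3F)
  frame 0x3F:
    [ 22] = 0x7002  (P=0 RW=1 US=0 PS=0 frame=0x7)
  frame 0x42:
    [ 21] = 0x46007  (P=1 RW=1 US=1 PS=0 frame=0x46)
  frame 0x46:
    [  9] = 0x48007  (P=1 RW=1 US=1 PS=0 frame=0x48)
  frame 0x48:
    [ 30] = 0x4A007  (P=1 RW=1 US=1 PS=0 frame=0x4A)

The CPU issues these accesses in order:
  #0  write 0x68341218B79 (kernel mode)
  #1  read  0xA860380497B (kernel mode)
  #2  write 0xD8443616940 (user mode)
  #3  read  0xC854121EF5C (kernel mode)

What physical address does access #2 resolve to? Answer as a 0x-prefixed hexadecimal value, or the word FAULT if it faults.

Trace:
#0 VA=0x68341218B79 (w,kernel):
  L0: frame=0x25 idx=13 entry=0x28007 [P=1 RW=1 US=1 PS=0]
  L1: frame=0x28 idx=13 entry=0x2A007 [P=1 RW=1 US=1 PS=0]
  L2: frame=0x2A idx=9 entry=0x2B007 [P=1 RW=1 US=1 PS=0]
  L3: frame=0x2B idx=24 entry=0x2D007 [P=1 RW=1 US=1 PS=0]
  ✓ 0x2DB79  — 4 lookups
#1 VA=0xA860380497B (r,kernel):
  L0: frame=0x25 idx=21 entry=0x2E007 [P=1 RW=1 US=1 PS=0]
  L1: frame=0x2E idx=24 entry=0x32007 [P=1 RW=1 US=1 PS=0]
  L2: frame=0x32 idx=28 entry=0x34007 [P=1 RW=1 US=1 PS=0]
  L3: frame=0x34 idx=4 entry=0x37007 [P=1 RW=1 US=1 PS=0]
  ✓ 0x3797B  — 4 lookups
#2 VA=0xD8443616940 (w,user):
  L0: frame=0x25 idx=27 entry=0x38007 [P=1 RW=1 US=1 PS=0]
  L1: frame=0x38 idx=17 entry=0x3B007 [P=1 RW=1 US=1 PS=0]
  L2: frame=0x3B idx=27 entry=0x3F007 [P=1 RW=1 US=1 PS=0]
  L3: frame=0x3F idx=22 entry=0x7002 [P=0 RW=1 US=0 PS=0]
  → PAGE_NOT_PRESENT  (4 entries read)
#3 VA=0xC854121EF5C (r,kernel):
  L0: frame=0x25 idx=25 entry=0x42007 [P=1 RW=1 US=1 PS=0]
  L1: frame=0x42 idx=21 entry=0x46007 [P=1 RW=1 US=1 PS=0]
  L2: frame=0x46 idx=9 entry=0x48007 [P=1 RW=1 US=1 PS=0]
  L3: frame=0x48 idx=30 entry=0x4A007 [P=1 RW=1 US=1 PS=0]
  ✓ 0x4AF5C  — 4 lookups

Access #2 PA: FAULT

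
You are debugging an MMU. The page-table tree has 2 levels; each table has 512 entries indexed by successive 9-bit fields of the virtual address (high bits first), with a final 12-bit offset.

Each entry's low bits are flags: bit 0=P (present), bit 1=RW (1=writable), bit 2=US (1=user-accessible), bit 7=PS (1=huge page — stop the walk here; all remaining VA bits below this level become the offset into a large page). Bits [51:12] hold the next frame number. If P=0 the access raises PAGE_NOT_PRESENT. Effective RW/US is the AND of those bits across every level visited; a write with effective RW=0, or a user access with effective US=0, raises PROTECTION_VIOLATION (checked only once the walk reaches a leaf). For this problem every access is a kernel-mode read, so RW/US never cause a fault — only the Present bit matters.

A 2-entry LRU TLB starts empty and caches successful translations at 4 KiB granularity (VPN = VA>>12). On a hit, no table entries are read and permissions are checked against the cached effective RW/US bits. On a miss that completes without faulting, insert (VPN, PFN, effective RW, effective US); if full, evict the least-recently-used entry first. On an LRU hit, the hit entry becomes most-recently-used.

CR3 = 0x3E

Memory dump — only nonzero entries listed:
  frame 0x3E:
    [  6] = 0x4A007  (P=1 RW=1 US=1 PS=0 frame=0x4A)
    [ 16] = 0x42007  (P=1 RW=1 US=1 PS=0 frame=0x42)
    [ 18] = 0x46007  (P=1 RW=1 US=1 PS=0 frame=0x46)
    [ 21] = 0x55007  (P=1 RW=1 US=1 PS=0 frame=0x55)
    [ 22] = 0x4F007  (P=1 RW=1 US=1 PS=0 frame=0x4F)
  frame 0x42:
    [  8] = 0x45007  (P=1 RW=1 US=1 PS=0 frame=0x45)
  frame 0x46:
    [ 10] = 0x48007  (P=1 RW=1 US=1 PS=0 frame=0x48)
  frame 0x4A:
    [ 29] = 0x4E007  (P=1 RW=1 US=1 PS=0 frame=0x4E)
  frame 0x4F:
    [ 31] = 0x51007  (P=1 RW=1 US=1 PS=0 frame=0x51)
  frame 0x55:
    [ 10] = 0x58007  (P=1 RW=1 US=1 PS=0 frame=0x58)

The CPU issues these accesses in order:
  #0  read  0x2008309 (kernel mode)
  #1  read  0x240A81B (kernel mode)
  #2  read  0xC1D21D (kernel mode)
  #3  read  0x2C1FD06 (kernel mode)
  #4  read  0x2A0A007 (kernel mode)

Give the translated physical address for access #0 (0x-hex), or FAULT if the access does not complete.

Walk each access:
#0 VA=0x2008309 (r,kernel):
  lvl0: tbl 0x3E, slot 16 ⇒ 0x42007 (P1/RW1/US1/PS0)
  lvl1: tbl 0x42, slot 8 ⇒ 0x45007 (P1/RW1/US1/PS0)
  ⇒ phys 0x45309  [2 reads]
#1 VA=0x240A81B (r,kernel):
  lvl0: tbl 0x3E, slot 18 ⇒ 0x46007 (P1/RW1/US1/PS0)
  lvl1: tbl 0x46, slot 10 ⇒ 0x48007 (P1/RW1/US1/PS0)
  ⇒ phys 0x4881B  [2 reads]
#2 VA=0xC1D21D (r,kernel):
  lvl0: tbl 0x3E, slot 6 ⇒ 0x4A007 (P1/RW1/US1/PS0)
  lvl1: tbl 0x4A, slot 29 ⇒ 0x4E007 (P1/RW1/US1/PS0)
  ⇒ phys 0x4E21D  [2 reads]
#3 VA=0x2C1FD06 (r,kernel):
  lvl0: tbl 0x3E, slot 22 ⇒ 0x4F007 (P1/RW1/US1/PS0)
  lvl1: tbl 0x4F, slot 31 ⇒ 0x51007 (P1/RW1/US1/PS0)
  ⇒ phys 0x51D06  [2 reads]
#4 VA=0x2A0A007 (r,kernel):
  lvl0: tbl 0x3E, slot 21 ⇒ 0x55007 (P1/RW1/US1/PS0)
  lvl1: tbl 0x55, slot 10 ⇒ 0x58007 (P1/RW1/US1/PS0)
  ⇒ phys 0x58007  [2 reads]

Access #0 PA: 0x45309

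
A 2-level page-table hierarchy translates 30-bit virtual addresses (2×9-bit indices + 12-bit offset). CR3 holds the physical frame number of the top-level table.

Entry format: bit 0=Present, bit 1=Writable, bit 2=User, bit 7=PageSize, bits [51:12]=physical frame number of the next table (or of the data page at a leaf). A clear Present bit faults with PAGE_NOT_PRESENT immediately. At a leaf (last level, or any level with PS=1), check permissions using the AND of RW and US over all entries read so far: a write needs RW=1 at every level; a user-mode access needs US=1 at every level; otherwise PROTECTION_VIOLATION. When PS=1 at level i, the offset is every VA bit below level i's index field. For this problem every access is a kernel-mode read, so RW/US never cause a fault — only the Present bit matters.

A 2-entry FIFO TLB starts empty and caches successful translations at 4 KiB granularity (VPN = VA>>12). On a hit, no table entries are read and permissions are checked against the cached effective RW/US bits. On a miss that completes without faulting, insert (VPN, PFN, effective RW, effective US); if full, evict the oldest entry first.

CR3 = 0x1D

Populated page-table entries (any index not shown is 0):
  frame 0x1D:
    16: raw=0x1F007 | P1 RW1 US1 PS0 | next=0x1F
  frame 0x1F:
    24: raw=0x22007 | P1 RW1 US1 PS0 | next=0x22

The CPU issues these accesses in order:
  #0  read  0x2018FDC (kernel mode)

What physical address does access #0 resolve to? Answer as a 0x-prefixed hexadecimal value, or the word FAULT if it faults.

Trace:
#0 VA=0x2018FDC (r,kernel):
  L0: frame=0x1D idx=16 entry=0x1F007 [P=1 RW=1 US=1 PS=0]
  L1: frame=0x1F idx=24 entry=0x22007 [P=1 RW=1 US=1 PS=0]
  ⇒ phys 0x22FDC  [2 reads]

Access #0 PA: 0x22FDC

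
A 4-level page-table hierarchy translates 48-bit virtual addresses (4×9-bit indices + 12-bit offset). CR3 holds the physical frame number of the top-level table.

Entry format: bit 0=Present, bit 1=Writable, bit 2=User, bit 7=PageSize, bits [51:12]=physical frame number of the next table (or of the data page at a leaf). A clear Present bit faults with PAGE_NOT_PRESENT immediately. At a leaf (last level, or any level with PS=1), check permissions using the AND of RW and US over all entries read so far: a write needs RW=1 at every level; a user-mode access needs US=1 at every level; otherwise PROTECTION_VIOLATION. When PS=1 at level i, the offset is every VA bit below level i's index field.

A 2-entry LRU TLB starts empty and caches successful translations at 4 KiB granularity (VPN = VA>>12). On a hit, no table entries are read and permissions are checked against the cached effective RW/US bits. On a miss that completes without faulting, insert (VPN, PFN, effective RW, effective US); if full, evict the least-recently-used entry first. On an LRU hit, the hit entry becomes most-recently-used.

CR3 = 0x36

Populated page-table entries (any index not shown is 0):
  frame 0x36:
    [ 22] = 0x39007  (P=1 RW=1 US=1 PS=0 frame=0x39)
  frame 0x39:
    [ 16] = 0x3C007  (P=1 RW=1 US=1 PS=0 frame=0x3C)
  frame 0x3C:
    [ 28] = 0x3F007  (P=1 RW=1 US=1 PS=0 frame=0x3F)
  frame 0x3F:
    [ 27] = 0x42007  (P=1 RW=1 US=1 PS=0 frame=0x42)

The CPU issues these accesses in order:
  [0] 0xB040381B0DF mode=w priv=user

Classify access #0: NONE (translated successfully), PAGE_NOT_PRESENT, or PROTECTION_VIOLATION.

Walk each access:
#0 VA=0xB040381B0DF (w,user):
  L0: frame=0x36 idx=22 entry=0x39007 [P=1 RW=1 US=1 PS=0]
  L1: frame=0x39 idx=16 entry=0x3C007 [P=1 RW=1 US=1 PS=0]
  L2: frame=0x3C idx=28 entry=0x3F007 [P=1 RW=1 US=1 PS=0]
  L3: frame=0x3F idx=27 entry=0x42007 [P=1 RW=1 US=1 PS=0]
  ⇒ phys 0x420DF  [4 reads]

Access #0 fault: NONE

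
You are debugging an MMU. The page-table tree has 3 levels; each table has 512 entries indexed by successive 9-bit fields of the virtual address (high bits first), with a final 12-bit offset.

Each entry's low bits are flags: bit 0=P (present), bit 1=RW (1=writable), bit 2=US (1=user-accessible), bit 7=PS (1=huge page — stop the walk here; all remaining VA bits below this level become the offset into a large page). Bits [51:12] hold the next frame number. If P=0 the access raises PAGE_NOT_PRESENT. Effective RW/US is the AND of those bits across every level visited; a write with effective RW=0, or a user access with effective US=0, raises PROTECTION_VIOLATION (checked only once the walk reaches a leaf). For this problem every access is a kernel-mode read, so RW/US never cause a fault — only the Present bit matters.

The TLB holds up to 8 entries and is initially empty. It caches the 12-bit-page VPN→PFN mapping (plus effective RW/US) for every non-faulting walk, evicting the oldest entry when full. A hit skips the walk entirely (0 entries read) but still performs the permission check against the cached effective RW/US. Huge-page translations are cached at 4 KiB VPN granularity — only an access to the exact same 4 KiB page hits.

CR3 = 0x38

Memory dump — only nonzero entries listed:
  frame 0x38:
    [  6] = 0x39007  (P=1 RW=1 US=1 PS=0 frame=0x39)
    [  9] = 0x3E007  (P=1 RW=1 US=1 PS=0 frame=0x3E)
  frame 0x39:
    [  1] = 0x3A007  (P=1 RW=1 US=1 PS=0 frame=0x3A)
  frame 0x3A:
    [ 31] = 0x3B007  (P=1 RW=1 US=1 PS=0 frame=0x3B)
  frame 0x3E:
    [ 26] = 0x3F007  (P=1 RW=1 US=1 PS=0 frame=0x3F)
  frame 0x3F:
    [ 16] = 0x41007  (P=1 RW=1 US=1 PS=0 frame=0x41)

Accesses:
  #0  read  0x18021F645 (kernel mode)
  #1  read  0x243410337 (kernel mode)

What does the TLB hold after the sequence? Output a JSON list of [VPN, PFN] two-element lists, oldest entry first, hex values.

Per-access translation:
#0 VA=0x18021F645 (r,kernel):
  L0 @0x38[6] → 0x39007  P=1,RW=1,US=1,PS=0
  L1 @0x39[1] → 0x3A007  P=1,RW=1,US=1,PS=0
  L2 @0x3A[31] → 0x3B007  P=1,RW=1,US=1,PS=0
  ✓ 0x3B645  — 3 lookups
#1 VA=0x243410337 (r,kernel):
  L0 @0x38[9] → 0x3E007  P=1,RW=1,US=1,PS=0
  L1 @0x3E[26] → 0x3F007  P=1,RW=1,US=1,PS=0
  L2 @0x3F[16] → 0x41007  P=1,RW=1,US=1,PS=0
  ✓ 0x41337  — 3 lookups

TLB: [["0x18021F", "0x3B"], ["0x243410", "0x41"]]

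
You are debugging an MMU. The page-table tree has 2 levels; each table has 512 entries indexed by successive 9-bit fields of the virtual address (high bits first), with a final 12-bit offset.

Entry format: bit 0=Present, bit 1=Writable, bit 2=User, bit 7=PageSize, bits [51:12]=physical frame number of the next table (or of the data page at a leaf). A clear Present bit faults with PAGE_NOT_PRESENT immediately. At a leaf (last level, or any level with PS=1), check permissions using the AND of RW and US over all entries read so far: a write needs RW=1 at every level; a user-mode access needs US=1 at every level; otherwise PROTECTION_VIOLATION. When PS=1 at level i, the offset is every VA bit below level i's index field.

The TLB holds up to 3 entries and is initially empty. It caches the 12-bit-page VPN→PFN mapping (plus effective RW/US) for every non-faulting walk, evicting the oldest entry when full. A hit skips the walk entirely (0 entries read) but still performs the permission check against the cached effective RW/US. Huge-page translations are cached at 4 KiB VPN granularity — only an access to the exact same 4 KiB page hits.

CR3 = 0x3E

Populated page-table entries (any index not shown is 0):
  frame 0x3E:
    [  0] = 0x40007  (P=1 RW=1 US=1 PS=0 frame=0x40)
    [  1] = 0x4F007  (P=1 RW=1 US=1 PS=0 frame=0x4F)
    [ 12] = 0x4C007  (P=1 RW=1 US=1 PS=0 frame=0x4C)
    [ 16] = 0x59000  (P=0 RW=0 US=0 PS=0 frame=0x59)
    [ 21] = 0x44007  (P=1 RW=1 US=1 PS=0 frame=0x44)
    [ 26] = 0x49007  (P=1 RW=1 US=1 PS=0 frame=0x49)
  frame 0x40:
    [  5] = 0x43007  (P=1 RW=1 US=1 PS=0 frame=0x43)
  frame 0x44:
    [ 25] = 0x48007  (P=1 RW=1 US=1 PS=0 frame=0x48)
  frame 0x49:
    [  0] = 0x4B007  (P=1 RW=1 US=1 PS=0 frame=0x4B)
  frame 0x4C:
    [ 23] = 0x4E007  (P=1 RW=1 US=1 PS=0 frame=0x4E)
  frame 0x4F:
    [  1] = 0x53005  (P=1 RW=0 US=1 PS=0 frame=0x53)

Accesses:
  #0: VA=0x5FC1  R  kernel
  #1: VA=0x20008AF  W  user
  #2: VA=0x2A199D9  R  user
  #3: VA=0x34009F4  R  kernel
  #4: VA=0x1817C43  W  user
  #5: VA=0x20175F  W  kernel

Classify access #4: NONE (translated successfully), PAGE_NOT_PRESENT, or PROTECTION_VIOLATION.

Per-access translation:
#0 VA=0x5FC1 (r,kernel):
  lvl0: tbl 0x3E, slot 0 ⇒ 0x40007 (P1/RW1/US1/PS0)
  lvl1: tbl 0x40, slot 5 ⇒ 0x43007 (P1/RW1/US1/PS0)
  ✓ 0x43FC1  — 2 lookups
#1 VA=0x20008AF (w,user):
  lvl0: tbl 0x3E, slot 16 ⇒ 0x59000 (P0/RW0/US0/PS0)
  ⇒ fault: PAGE_NOT_PRESENT  — 1 lookups
#2 VA=0x2A199D9 (r,user):
  lvl0: tbl 0x3E, slot 21 ⇒ 0x44007 (P1/RW1/US1/PS0)
  lvl1: tbl 0x44, slot 25 ⇒ 0x48007 (P1/RW1/US1/PS0)
  ✓ 0x489D9  — 2 lookups
#3 VA=0x34009F4 (r,kernel):
  lvl0: tbl 0x3E, slot 26 ⇒ 0x49007 (P1/RW1/US1/PS0)
  lvl1: tbl 0x49, slot 0 ⇒ 0x4B007 (P1/RW1/US1/PS0)
  ✓ 0x4B9F4  — 2 lookups
#4 VA=0x1817C43 (w,user):
  lvl0: tbl 0x3E, slot 12 ⇒ 0x4C007 (P1/RW1/US1/PS0)
  lvl1: tbl 0x4C, slot 23 ⇒ 0x4E007 (P1/RW1/US1/PS0)
  ✓ 0x4EC43  — 2 lookups
#5 VA=0x20175F (w,kernel):
  lvl0: tbl 0x3E, slot 1 ⇒ 0x4F007 (P1/RW1/US1/PS0)
  lvl1: tbl 0x4F, slot 1 ⇒ 0x53005 (P1/RW0/US1/PS0)
  ⇒ fault: PROTECTION_VIOLATION  — 2 lookups

Access #4 fault: NONE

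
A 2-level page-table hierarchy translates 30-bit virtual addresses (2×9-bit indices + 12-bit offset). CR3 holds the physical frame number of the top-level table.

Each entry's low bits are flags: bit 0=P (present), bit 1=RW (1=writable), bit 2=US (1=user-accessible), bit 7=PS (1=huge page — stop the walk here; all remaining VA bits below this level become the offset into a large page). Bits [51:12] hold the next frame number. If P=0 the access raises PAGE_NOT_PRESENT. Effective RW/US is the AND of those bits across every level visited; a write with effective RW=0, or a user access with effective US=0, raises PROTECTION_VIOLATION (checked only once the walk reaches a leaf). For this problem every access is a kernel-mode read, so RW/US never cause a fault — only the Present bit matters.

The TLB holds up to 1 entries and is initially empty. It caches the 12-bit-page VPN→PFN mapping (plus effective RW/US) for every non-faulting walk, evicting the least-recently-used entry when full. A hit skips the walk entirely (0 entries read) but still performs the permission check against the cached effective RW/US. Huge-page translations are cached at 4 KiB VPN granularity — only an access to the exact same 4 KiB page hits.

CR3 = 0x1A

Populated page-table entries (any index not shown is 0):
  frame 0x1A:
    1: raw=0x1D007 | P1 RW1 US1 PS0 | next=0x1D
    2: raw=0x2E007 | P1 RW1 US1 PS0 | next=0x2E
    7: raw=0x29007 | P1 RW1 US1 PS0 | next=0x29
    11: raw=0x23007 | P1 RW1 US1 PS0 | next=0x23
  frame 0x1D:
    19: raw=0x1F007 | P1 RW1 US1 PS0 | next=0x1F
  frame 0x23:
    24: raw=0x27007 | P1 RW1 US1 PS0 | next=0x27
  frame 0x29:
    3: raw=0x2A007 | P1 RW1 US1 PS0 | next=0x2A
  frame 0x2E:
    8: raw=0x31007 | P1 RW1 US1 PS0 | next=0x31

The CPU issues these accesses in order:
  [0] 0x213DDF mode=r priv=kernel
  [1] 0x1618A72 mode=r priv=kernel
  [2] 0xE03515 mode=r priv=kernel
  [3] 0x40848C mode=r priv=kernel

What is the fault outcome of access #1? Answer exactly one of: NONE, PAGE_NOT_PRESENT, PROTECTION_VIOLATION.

Per-access translation:
#0 VA=0x213DDF (r,kernel):
  L0 @0x1A[1] → 0x1D007  P=1,RW=1,US=1,PS=0
  L1 @0x1D[19] → 0x1F007  P=1,RW=1,US=1,PS=0
  → PA=0x1FDDF  (2 entries read)
#1 VA=0x1618A72 (r,kernel):
  L0 @0x1A[11] → 0x23007  P=1,RW=1,US=1,PS=0
  L1 @0x23[24] → 0x27007  P=1,RW=1,US=1,PS=0
  → PA=0x27A72  (2 entries read)
#2 VA=0xE03515 (r,kernel):
  L0 @0x1A[7] → 0x29007  P=1,RW=1,US=1,PS=0
  L1 @0x29[3] → 0x2A007  P=1,RW=1,US=1,PS=0
  → PA=0x2A515  (2 entries read)
#3 VA=0x40848C (r,kernel):
  L0 @0x1A[2] → 0x2E007  P=1,RW=1,US=1,PS=0
  L1 @0x2E[8] → 0x31007  P=1,RW=1,US=1,PS=0
  → PA=0x3148C  (2 entries read)

Access #1 fault: NONE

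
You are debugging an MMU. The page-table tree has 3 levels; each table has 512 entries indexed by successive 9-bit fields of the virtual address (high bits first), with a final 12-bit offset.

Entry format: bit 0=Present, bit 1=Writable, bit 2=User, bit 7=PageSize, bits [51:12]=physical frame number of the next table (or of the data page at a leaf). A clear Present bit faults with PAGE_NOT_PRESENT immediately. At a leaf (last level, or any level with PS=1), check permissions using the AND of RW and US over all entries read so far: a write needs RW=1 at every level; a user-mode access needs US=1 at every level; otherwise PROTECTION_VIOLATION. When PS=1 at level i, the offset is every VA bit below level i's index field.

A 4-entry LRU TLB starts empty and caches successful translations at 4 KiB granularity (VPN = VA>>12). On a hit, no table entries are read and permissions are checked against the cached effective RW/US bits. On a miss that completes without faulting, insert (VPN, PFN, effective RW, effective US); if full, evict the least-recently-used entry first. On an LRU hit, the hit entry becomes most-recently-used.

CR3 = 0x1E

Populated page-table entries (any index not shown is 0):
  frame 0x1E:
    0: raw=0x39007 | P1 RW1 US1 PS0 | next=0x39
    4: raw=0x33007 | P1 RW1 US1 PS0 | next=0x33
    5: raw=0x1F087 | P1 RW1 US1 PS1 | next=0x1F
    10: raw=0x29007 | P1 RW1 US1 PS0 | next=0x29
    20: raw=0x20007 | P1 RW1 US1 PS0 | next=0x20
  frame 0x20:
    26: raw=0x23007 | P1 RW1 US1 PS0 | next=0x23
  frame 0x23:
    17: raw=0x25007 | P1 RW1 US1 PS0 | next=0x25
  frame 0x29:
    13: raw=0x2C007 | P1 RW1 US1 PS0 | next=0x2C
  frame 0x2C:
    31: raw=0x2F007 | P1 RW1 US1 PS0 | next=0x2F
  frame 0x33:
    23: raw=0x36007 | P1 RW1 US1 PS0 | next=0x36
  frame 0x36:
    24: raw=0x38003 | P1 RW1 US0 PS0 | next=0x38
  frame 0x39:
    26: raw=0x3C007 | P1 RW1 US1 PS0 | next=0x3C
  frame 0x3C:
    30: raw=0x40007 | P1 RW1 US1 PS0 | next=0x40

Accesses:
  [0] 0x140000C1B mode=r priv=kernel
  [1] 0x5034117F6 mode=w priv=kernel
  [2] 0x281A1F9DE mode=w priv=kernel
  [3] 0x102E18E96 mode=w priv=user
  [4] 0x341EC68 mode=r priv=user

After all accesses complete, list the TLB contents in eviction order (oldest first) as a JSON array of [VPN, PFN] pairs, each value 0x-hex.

Walk each access:
#0 VA=0x140000C1B (r,kernel):
  lvl0: tbl 0x1E, slot 5 ⇒ 0x1F087 (P1/RW1/US1/PS1)
  ✓ 0x1FC1B (huge @L0)  — 1 lookups
#1 VA=0x5034117F6 (w,kernel):
  lvl0: tbl 0x1E, slot 20 ⇒ 0x20007 (P1/RW1/US1/PS0)
  lvl1: tbl 0x20, slot 26 ⇒ 0x23007 (P1/RW1/US1/PS0)
  lvl2: tbl 0x23, slot 17 ⇒ 0x25007 (P1/RW1/US1/PS0)
  ✓ 0x257F6  — 3 lookups
#2 VA=0x281A1F9DE (w,kernel):
  lvl0: tbl 0x1E, slot 10 ⇒ 0x29007 (P1/RW1/US1/PS0)
  lvl1: tbl 0x29, slot 13 ⇒ 0x2C007 (P1/RW1/US1/PS0)
  lvl2: tbl 0x2C, slot 31 ⇒ 0x2F007 (P1/RW1/US1/PS0)
  ✓ 0x2F9DE  — 3 lookups
#3 VA=0x102E18E96 (w,user):
  lvl0: tbl 0x1E, slot 4 ⇒ 0x33007 (P1/RW1/US1/PS0)
  lvl1: tbl 0x33, slot 23 ⇒ 0x36007 (P1/RW1/US1/PS0)
  lvl2: tbl 0x36, slot 24 ⇒ 0x38003 (P1/RW1/US0/PS0)
  ✗ PROTECTION_VIOLATION  [3 reads]
#4 VA=0x341EC68 (r,user):
  lvl0: tbl 0x1E, slot 0 ⇒ 0x39007 (P1/RW1/US1/PS0)
  lvl1: tbl 0x39, slot 26 ⇒ 0x3C007 (P1/RW1/US1/PS0)
  lvl2: tbl 0x3C, slot 30 ⇒ 0x40007 (P1/RW1/US1/PS0)
  ✓ 0x40C68  — 3 lookups

TLB: [["0x140000", "0x1F"], ["0x503411", "0x25"], ["0x281A1F", "0x2F"], ["0x341E", "0x40"]]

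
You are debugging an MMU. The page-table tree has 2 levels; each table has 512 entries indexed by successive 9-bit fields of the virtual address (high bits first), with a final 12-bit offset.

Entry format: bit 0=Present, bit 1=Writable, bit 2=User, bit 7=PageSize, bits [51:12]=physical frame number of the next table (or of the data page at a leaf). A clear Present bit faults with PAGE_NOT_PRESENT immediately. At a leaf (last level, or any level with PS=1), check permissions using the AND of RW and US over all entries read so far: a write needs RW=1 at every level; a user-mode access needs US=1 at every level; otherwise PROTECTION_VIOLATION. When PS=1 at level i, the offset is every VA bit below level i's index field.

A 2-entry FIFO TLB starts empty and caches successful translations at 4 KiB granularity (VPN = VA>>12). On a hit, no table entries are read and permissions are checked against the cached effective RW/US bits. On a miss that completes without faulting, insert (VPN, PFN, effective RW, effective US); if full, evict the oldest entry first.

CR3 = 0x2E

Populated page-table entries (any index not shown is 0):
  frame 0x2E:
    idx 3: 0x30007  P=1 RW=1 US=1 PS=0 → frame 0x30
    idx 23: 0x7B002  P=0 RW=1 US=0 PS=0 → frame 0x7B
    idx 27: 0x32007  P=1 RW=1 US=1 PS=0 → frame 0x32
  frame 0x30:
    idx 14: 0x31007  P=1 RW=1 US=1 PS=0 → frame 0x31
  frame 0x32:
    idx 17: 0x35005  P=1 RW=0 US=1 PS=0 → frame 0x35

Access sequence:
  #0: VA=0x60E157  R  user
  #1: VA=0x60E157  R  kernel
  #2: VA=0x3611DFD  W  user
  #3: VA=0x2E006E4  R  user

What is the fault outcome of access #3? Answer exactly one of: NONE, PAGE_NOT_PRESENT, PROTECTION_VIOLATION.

Walk each access:
#0 VA=0x60E157 (r,user):
  L0: frame=0x2E idx=3 entry=0x30007 [P=1 RW=1 US=1 PS=0]
  L1: frame=0x30 idx=14 entry=0x31007 [P=1 RW=1 US=1 PS=0]
  ✓ 0x31157  — 2 lookups
#1 VA=0x60E157 (r,kernel):
  TLB hit vpn=0x60E → PA=0x31157
#2 VA=0x3611DFD (w,user):
  L0: frame=0x2E idx=27 entry=0x32007 [P=1 RW=1 US=1 PS=0]
  L1: frame=0x32 idx=17 entry=0x35005 [P=1 RW=0 US=1 PS=0]
  ⇒ fault: PROTECTION_VIOLATION  — 2 lookups
#3 VA=0x2E006E4 (r,user):
  L0: frame=0x2E idx=23 entry=0x7B002 [P=0 RW=1 US=0 PS=0]
  ⇒ fault: PAGE_NOT_PRESENT  — 1 lookups

Access #3 fault: PAGE_NOT_PRESENT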